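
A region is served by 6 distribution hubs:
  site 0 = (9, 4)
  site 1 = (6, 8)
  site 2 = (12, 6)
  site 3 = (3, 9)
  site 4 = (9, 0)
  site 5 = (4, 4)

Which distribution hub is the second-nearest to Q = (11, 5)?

site 0

Compare squared distances (the ordering matches that of the actual distances):
d²(Q, site 0) = (11−9)² + (5−4)² = 4 + 1 = 5
d²(Q, site 1) = (11−6)² + (5−8)² = 25 + 9 = 34
d²(Q, site 2) = (11−12)² + (5−6)² = 1 + 1 = 2
d²(Q, site 3) = (11−3)² + (5−9)² = 64 + 16 = 80
d²(Q, site 4) = (11−9)² + (5−0)² = 4 + 25 = 29
d²(Q, site 5) = (11−4)² + (5−4)² = 49 + 1 = 50
Sorted ascending: site 2, site 0, site 4, … — the second-nearest is site 0.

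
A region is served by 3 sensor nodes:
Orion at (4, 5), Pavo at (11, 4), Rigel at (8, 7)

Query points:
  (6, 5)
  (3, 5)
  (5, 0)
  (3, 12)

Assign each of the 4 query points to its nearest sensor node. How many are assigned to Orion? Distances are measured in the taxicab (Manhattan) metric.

4

(6, 5) — d to each: Orion:2, Pavo:6, Rigel:4 → nearest is Orion
(3, 5) — d to each: Orion:1, Pavo:9, Rigel:7 → nearest is Orion
(5, 0) — d to each: Orion:6, Pavo:10, Rigel:10 → nearest is Orion
(3, 12) — d to each: Orion:8, Pavo:16, Rigel:10 → nearest is Orion
4 of the 4 points have Orion as nearest.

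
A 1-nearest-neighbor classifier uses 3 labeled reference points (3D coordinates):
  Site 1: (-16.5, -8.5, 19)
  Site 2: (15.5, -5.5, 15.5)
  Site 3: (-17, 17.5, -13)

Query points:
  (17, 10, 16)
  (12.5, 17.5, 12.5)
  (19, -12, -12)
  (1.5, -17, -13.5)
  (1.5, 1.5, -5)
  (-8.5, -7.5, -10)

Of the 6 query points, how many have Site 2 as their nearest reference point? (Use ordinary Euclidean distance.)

(17, 10, 16) — d² to each: Site 1:1473.5, Site 2:242.75, Site 3:2053.25 → nearest is Site 2
(12.5, 17.5, 12.5) — d² to each: Site 1:1559.25, Site 2:547, Site 3:1520.5 → nearest is Site 2
(19, -12, -12) — d² to each: Site 1:2233.5, Site 2:810.75, Site 3:2167.25 → nearest is Site 2
(1.5, -17, -13.5) — d² to each: Site 1:1452.5, Site 2:1169.25, Site 3:1532.75 → nearest is Site 2
(1.5, 1.5, -5) — d² to each: Site 1:1000, Site 2:665.25, Site 3:662.25 → nearest is Site 3
(-8.5, -7.5, -10) — d² to each: Site 1:906, Site 2:1230.25, Site 3:706.25 → nearest is Site 3
4 of the 6 points have Site 2 as nearest.

4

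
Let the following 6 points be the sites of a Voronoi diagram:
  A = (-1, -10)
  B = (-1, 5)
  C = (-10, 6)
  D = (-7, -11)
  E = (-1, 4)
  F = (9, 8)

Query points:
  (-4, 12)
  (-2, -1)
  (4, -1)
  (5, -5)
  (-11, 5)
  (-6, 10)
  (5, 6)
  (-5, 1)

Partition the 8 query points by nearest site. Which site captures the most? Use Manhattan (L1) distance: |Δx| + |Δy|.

E

(-4, 12) — d to each: A:25, B:10, C:12, D:26, E:11, F:17 → nearest is B
(-2, -1) — d to each: A:10, B:7, C:15, D:15, E:6, F:20 → nearest is E
(4, -1) — d to each: A:14, B:11, C:21, D:21, E:10, F:14 → nearest is E
(5, -5) — d to each: A:11, B:16, C:26, D:18, E:15, F:17 → nearest is A
(-11, 5) — d to each: A:25, B:10, C:2, D:20, E:11, F:23 → nearest is C
(-6, 10) — d to each: A:25, B:10, C:8, D:22, E:11, F:17 → nearest is C
(5, 6) — d to each: A:22, B:7, C:15, D:29, E:8, F:6 → nearest is F
(-5, 1) — d to each: A:15, B:8, C:10, D:14, E:7, F:21 → nearest is E
Tally — A:1, B:1, C:2, E:3, F:1. E captures the most (3).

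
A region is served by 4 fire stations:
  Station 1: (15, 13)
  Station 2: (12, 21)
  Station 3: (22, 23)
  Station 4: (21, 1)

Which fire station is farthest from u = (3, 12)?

Compare squared distances (the ordering matches that of the actual distances):
d²(u, Station 1) = (3−15)² + (12−13)² = 144 + 1 = 145
d²(u, Station 2) = (3−12)² + (12−21)² = 81 + 81 = 162
d²(u, Station 3) = (3−22)² + (12−23)² = 361 + 121 = 482
d²(u, Station 4) = (3−21)² + (12−1)² = 324 + 121 = 445
The largest is to Station 3.

Station 3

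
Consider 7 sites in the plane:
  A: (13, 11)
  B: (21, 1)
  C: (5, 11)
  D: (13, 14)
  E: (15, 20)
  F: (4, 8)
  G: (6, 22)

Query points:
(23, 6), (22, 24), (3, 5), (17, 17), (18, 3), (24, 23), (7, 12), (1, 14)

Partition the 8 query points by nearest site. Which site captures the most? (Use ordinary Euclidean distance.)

(23, 6) — d² to each: A:125, B:29, C:349, D:164, E:260, F:365, G:545 → nearest is B
(22, 24) — d² to each: A:250, B:530, C:458, D:181, E:65, F:580, G:260 → nearest is E
(3, 5) — d² to each: A:136, B:340, C:40, D:181, E:369, F:10, G:298 → nearest is F
(17, 17) — d² to each: A:52, B:272, C:180, D:25, E:13, F:250, G:146 → nearest is E
(18, 3) — d² to each: A:89, B:13, C:233, D:146, E:298, F:221, G:505 → nearest is B
(24, 23) — d² to each: A:265, B:493, C:505, D:202, E:90, F:625, G:325 → nearest is E
(7, 12) — d² to each: A:37, B:317, C:5, D:40, E:128, F:25, G:101 → nearest is C
(1, 14) — d² to each: A:153, B:569, C:25, D:144, E:232, F:45, G:89 → nearest is C
Tally — B:2, C:2, E:3, F:1. E captures the most (3).

E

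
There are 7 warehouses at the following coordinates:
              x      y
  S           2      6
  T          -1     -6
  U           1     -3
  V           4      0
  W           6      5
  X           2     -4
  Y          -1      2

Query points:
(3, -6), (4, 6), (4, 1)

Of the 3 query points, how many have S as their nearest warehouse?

1

(3, -6) — d² to each: S:145, T:16, U:13, V:37, W:130, X:5, Y:80 → nearest is X
(4, 6) — d² to each: S:4, T:169, U:90, V:36, W:5, X:104, Y:41 → nearest is S
(4, 1) — d² to each: S:29, T:74, U:25, V:1, W:20, X:29, Y:26 → nearest is V
1 of the 3 points has S as nearest.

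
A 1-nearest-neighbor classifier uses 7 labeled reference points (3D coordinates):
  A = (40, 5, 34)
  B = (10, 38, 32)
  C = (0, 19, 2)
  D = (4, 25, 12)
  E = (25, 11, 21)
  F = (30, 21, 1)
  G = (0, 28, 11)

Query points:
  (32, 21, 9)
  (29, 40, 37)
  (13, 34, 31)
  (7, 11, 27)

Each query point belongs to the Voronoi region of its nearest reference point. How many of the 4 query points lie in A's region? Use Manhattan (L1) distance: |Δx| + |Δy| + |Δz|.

(32, 21, 9) — d to each: A:49, B:62, C:41, D:35, E:29, F:10, G:41 → nearest is F
(29, 40, 37) — d to each: A:49, B:26, C:85, D:65, E:49, F:56, G:67 → nearest is B
(13, 34, 31) — d to each: A:59, B:8, C:57, D:37, E:45, F:60, G:39 → nearest is B
(7, 11, 27) — d to each: A:46, B:35, C:40, D:32, E:24, F:59, G:40 → nearest is E
0 of the 4 points have A as nearest.

0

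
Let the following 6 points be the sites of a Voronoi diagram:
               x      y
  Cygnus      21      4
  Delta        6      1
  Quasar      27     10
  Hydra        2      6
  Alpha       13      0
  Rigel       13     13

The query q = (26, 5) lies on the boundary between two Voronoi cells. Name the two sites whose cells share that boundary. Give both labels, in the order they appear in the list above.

Squared distances from q to each site:
d²(q, Cygnus) = (26−21)² + (5−4)² = 25 + 1 = 26
d²(q, Delta) = (26−6)² + (5−1)² = 400 + 16 = 416
d²(q, Quasar) = (26−27)² + (5−10)² = 1 + 25 = 26
d²(q, Hydra) = (26−2)² + (5−6)² = 576 + 1 = 577
d²(q, Alpha) = (26−13)² + (5−0)² = 169 + 25 = 194
d²(q, Rigel) = (26−13)² + (5−13)² = 169 + 64 = 233
q is equidistant from Cygnus and Quasar (both at squared distance 26), and every other site is strictly farther — so q lies on the Cygnus–Quasar Voronoi edge.

Cygnus and Quasar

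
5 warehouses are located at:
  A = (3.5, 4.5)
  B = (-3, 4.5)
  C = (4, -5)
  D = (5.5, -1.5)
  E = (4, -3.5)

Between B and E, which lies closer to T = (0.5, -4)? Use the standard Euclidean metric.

Compare squared distances:
|TB|² = (0.5−(-3))² + (-4−4.5)² = 12.25 + 72.25 = 84.5
|TE|² = (0.5−4)² + (-4−(-3.5))² = 12.25 + 0.25 = 12.5
84.5 > 12.5, so E is closer.

E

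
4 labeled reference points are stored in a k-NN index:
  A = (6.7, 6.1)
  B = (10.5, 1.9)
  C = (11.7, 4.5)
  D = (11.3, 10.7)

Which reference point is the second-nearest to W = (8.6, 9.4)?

Compare squared distances (the ordering matches that of the actual distances):
|WA|² = (8.6−6.7)² + (9.4−6.1)² = 3.61 + 10.89 = 14.5
|WB|² = (8.6−10.5)² + (9.4−1.9)² = 3.61 + 56.25 = 59.86
|WC|² = (8.6−11.7)² + (9.4−4.5)² = 9.61 + 24.01 = 33.62
|WD|² = (8.6−11.3)² + (9.4−10.7)² = 7.29 + 1.69 = 8.98
Sorted ascending: D, A, C, … — the second-nearest is A.

A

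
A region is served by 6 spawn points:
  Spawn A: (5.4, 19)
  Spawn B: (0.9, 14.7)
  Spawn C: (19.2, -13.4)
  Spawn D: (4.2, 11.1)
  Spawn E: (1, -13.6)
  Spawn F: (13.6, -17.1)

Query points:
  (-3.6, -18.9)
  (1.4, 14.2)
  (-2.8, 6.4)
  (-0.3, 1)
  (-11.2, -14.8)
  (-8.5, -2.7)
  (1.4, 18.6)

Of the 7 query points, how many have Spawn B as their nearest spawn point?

(-3.6, -18.9) — d² to each: Spawn A:1517.41, Spawn B:1149.21, Spawn C:550.09, Spawn D:960.84, Spawn E:49.25, Spawn F:299.08 → nearest is Spawn E
(1.4, 14.2) — d² to each: Spawn A:39.04, Spawn B:0.5, Spawn C:1078.6, Spawn D:17.45, Spawn E:773, Spawn F:1128.53 → nearest is Spawn B
(-2.8, 6.4) — d² to each: Spawn A:226, Spawn B:82.58, Spawn C:876.04, Spawn D:71.09, Spawn E:414.44, Spawn F:821.21 → nearest is Spawn D
(-0.3, 1) — d² to each: Spawn A:356.49, Spawn B:189.13, Spawn C:587.61, Spawn D:122.26, Spawn E:214.85, Spawn F:520.82 → nearest is Spawn D
(-11.2, -14.8) — d² to each: Spawn A:1418, Spawn B:1016.66, Spawn C:926.12, Spawn D:907.97, Spawn E:150.28, Spawn F:620.33 → nearest is Spawn E
(-8.5, -2.7) — d² to each: Spawn A:664.1, Spawn B:391.12, Spawn C:881.78, Spawn D:351.73, Spawn E:209.06, Spawn F:695.77 → nearest is Spawn E
(1.4, 18.6) — d² to each: Spawn A:16.16, Spawn B:15.46, Spawn C:1340.84, Spawn D:64.09, Spawn E:1037, Spawn F:1423.33 → nearest is Spawn B
2 of the 7 points have Spawn B as nearest.

2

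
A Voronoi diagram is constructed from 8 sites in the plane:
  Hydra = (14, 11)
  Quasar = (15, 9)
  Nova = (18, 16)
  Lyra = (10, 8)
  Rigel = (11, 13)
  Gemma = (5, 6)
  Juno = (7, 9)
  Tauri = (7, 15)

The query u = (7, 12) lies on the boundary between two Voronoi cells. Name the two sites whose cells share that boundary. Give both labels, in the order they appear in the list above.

Juno and Tauri

Squared distances from u to each site:
d²(u, Hydra) = 49 + 1 = 50
d²(u, Quasar) = 64 + 9 = 73
d²(u, Nova) = 121 + 16 = 137
d²(u, Lyra) = 9 + 16 = 25
d²(u, Rigel) = 16 + 1 = 17
d²(u, Gemma) = 4 + 36 = 40
d²(u, Juno) = 0 + 9 = 9
d²(u, Tauri) = 0 + 9 = 9
u is equidistant from Juno and Tauri (both at squared distance 9), and every other site is strictly farther — so u lies on the Juno–Tauri Voronoi edge.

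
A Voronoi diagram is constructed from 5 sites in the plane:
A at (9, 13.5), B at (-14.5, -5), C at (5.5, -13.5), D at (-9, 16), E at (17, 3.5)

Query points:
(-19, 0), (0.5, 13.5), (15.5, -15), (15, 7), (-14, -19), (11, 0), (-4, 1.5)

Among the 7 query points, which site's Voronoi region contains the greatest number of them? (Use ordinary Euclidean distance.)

B

(-19, 0) — d² to each: A:966.25, B:45.25, C:782.5, D:356, E:1308.25 → nearest is B
(0.5, 13.5) — d² to each: A:72.25, B:567.25, C:754, D:96.5, E:372.25 → nearest is A
(15.5, -15) — d² to each: A:854.5, B:1000, C:102.25, D:1561.25, E:344.5 → nearest is C
(15, 7) — d² to each: A:78.25, B:1014.25, C:510.5, D:657, E:16.25 → nearest is E
(-14, -19) — d² to each: A:1585.25, B:196.25, C:410.5, D:1250, E:1467.25 → nearest is B
(11, 0) — d² to each: A:186.25, B:675.25, C:212.5, D:656, E:48.25 → nearest is E
(-4, 1.5) — d² to each: A:313, B:152.5, C:315.25, D:235.25, E:445 → nearest is B
Tally — A:1, B:3, C:1, E:2. B captures the most (3).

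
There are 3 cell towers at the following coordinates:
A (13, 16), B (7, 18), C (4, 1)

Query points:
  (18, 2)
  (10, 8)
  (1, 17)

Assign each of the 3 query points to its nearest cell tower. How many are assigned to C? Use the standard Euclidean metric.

(18, 2) — d² to each: A:221, B:377, C:197 → nearest is C
(10, 8) — d² to each: A:73, B:109, C:85 → nearest is A
(1, 17) — d² to each: A:145, B:37, C:265 → nearest is B
1 of the 3 points has C as nearest.

1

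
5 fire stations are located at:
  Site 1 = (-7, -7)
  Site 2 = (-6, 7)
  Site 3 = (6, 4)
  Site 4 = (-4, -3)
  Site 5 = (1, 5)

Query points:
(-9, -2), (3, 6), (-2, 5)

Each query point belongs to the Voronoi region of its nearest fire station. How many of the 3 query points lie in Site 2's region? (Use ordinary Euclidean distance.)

0

(-9, -2) — d² to each: Site 1:29, Site 2:90, Site 3:261, Site 4:26, Site 5:149 → nearest is Site 4
(3, 6) — d² to each: Site 1:269, Site 2:82, Site 3:13, Site 4:130, Site 5:5 → nearest is Site 5
(-2, 5) — d² to each: Site 1:169, Site 2:20, Site 3:65, Site 4:68, Site 5:9 → nearest is Site 5
0 of the 3 points have Site 2 as nearest.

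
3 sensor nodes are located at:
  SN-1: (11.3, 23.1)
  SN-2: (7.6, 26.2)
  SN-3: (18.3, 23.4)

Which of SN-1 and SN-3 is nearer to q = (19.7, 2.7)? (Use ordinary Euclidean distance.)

Compare squared distances:
d²(q, SN-1) = (19.7−11.3)² + (2.7−23.1)² = 70.56 + 416.16 = 486.72
d²(q, SN-3) = (19.7−18.3)² + (2.7−23.4)² = 1.96 + 428.49 = 430.45
486.72 > 430.45, so SN-3 is closer.

SN-3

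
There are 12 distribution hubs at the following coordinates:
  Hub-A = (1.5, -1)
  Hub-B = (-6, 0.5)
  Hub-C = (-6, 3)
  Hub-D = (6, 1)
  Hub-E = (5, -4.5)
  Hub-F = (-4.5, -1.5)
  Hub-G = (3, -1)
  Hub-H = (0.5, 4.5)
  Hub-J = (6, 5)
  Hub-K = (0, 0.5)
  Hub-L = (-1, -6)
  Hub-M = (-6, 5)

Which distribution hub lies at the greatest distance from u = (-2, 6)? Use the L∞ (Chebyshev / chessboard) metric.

d(u, Hub-A) = max(3.5, 7) = 7
d(u, Hub-B) = max(4, 5.5) = 5.5
d(u, Hub-C) = max(4, 3) = 4
d(u, Hub-D) = max(8, 5) = 8
d(u, Hub-E) = max(7, 10.5) = 10.5
d(u, Hub-F) = max(2.5, 7.5) = 7.5
d(u, Hub-G) = max(5, 7) = 7
d(u, Hub-H) = max(2.5, 1.5) = 2.5
d(u, Hub-J) = max(8, 1) = 8
d(u, Hub-K) = max(2, 5.5) = 5.5
d(u, Hub-L) = max(1, 12) = 12
d(u, Hub-M) = max(4, 1) = 4
The largest is to Hub-L.

Hub-L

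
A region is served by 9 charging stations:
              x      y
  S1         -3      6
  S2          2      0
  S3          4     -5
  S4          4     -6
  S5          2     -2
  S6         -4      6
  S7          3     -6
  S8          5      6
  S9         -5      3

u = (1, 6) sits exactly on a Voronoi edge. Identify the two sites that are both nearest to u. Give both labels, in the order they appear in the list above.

S1 and S8

Squared distances from u to each site:
|uS1|² = 16 + 0 = 16
|uS2|² = 1 + 36 = 37
|uS3|² = 9 + 121 = 130
|uS4|² = 9 + 144 = 153
|uS5|² = 1 + 64 = 65
|uS6|² = 25 + 0 = 25
|uS7|² = 4 + 144 = 148
|uS8|² = 16 + 0 = 16
|uS9|² = 36 + 9 = 45
u is equidistant from S1 and S8 (both at squared distance 16), and every other site is strictly farther — so u lies on the S1–S8 Voronoi edge.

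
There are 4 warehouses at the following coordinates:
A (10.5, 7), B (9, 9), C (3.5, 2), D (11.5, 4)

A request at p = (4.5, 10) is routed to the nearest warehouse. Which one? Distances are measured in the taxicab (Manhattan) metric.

B

d(p,A) = 6 + 3 = 9
d(p,B) = 4.5 + 1 = 5.5
d(p,C) = 1 + 8 = 9
d(p,D) = 7 + 6 = 13
Minimum is at B.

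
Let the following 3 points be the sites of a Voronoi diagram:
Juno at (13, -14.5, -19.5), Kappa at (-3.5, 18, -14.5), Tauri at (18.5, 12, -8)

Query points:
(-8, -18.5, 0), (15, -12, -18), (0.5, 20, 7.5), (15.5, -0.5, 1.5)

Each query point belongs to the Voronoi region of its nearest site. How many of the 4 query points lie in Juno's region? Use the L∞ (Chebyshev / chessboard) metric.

(-8, -18.5, 0) — d to each: Juno:21, Kappa:36.5, Tauri:30.5 → nearest is Juno
(15, -12, -18) — d to each: Juno:2.5, Kappa:30, Tauri:24 → nearest is Juno
(0.5, 20, 7.5) — d to each: Juno:34.5, Kappa:22, Tauri:18 → nearest is Tauri
(15.5, -0.5, 1.5) — d to each: Juno:21, Kappa:19, Tauri:12.5 → nearest is Tauri
2 of the 4 points have Juno as nearest.

2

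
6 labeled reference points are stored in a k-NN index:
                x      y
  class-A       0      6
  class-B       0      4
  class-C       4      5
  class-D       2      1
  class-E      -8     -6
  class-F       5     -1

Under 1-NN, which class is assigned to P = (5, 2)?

class-F

Compare squared distances (the ordering matches that of the actual distances):
d²(P, class-A) = (5−0)² + (2−6)² = 25 + 16 = 41
d²(P, class-B) = (5−0)² + (2−4)² = 25 + 4 = 29
d²(P, class-C) = (5−4)² + (2−5)² = 1 + 9 = 10
d²(P, class-D) = (5−2)² + (2−1)² = 9 + 1 = 10
d²(P, class-E) = (5−(-8))² + (2−(-6))² = 169 + 64 = 233
d²(P, class-F) = (5−5)² + (2−(-1))² = 0 + 9 = 9
Minimum is at class-F.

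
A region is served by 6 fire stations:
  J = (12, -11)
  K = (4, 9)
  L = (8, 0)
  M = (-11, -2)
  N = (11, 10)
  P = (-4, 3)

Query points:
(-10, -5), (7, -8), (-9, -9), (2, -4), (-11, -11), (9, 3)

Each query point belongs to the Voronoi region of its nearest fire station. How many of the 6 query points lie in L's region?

(-10, -5) — d² to each: J:520, K:392, L:349, M:10, N:666, P:100 → nearest is M
(7, -8) — d² to each: J:34, K:298, L:65, M:360, N:340, P:242 → nearest is J
(-9, -9) — d² to each: J:445, K:493, L:370, M:53, N:761, P:169 → nearest is M
(2, -4) — d² to each: J:149, K:173, L:52, M:173, N:277, P:85 → nearest is L
(-11, -11) — d² to each: J:529, K:625, L:482, M:81, N:925, P:245 → nearest is M
(9, 3) — d² to each: J:205, K:61, L:10, M:425, N:53, P:169 → nearest is L
2 of the 6 points have L as nearest.

2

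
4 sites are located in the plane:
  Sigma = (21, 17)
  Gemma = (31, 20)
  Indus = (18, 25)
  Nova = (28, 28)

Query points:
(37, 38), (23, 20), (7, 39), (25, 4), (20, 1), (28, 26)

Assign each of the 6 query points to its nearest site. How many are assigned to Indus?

(37, 38) — d² to each: Sigma:697, Gemma:360, Indus:530, Nova:181 → nearest is Nova
(23, 20) — d² to each: Sigma:13, Gemma:64, Indus:50, Nova:89 → nearest is Sigma
(7, 39) — d² to each: Sigma:680, Gemma:937, Indus:317, Nova:562 → nearest is Indus
(25, 4) — d² to each: Sigma:185, Gemma:292, Indus:490, Nova:585 → nearest is Sigma
(20, 1) — d² to each: Sigma:257, Gemma:482, Indus:580, Nova:793 → nearest is Sigma
(28, 26) — d² to each: Sigma:130, Gemma:45, Indus:101, Nova:4 → nearest is Nova
1 of the 6 points has Indus as nearest.

1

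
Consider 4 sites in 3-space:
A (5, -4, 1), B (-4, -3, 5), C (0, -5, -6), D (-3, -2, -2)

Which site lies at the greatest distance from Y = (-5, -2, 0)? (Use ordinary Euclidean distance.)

A

Since √ is increasing, it suffices to compare squared distances:
|YA|² = (-5−5)² + (-2−(-4))² + (0−1)² = 100 + 4 + 1 = 105
|YB|² = (-5−(-4))² + (-2−(-3))² + (0−5)² = 1 + 1 + 25 = 27
|YC|² = (-5−0)² + (-2−(-5))² + (0−(-6))² = 25 + 9 + 36 = 70
|YD|² = (-5−(-3))² + (-2−(-2))² + (0−(-2))² = 4 + 0 + 4 = 8
The largest is to A.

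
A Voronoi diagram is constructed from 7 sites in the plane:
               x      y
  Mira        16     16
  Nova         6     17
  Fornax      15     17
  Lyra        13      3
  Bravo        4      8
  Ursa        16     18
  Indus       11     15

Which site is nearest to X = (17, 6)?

Since √ is increasing, it suffices to compare squared distances:
d²(X, Mira) = (17−16)² + (6−16)² = 1 + 100 = 101
d²(X, Nova) = (17−6)² + (6−17)² = 121 + 121 = 242
d²(X, Fornax) = (17−15)² + (6−17)² = 4 + 121 = 125
d²(X, Lyra) = (17−13)² + (6−3)² = 16 + 9 = 25
d²(X, Bravo) = (17−4)² + (6−8)² = 169 + 4 = 173
d²(X, Ursa) = (17−16)² + (6−18)² = 1 + 144 = 145
d²(X, Indus) = (17−11)² + (6−15)² = 36 + 81 = 117
Minimum is at Lyra.

Lyra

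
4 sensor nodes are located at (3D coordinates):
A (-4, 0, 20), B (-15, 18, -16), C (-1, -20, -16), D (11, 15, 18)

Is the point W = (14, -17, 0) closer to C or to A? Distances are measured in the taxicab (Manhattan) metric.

d(W,C) = |14−(-1)| + |-17−(-20)| + |0−(-16)| = 15 + 3 + 16 = 34
d(W,A) = |14−(-4)| + |-17−0| + |0−20| = 18 + 17 + 20 = 55
34 < 55, so C is closer.

C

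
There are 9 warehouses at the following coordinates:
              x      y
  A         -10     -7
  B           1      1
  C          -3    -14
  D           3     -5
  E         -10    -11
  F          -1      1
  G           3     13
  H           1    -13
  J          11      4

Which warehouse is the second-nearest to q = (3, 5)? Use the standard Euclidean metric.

Compare squared distances (the ordering matches that of the actual distances):
|qA|² = (3−(-10))² + (5−(-7))² = 169 + 144 = 313
|qB|² = (3−1)² + (5−1)² = 4 + 16 = 20
|qC|² = (3−(-3))² + (5−(-14))² = 36 + 361 = 397
|qD|² = (3−3)² + (5−(-5))² = 0 + 100 = 100
|qE|² = (3−(-10))² + (5−(-11))² = 169 + 256 = 425
|qF|² = (3−(-1))² + (5−1)² = 16 + 16 = 32
|qG|² = (3−3)² + (5−13)² = 0 + 64 = 64
|qH|² = (3−1)² + (5−(-13))² = 4 + 324 = 328
|qJ|² = (3−11)² + (5−4)² = 64 + 1 = 65
Sorted ascending: B, F, G, … — the second-nearest is F.

F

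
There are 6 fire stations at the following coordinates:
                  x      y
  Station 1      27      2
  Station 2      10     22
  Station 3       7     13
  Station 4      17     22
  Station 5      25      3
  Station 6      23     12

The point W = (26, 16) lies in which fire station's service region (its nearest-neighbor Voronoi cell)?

Squared Euclidean distances:
d²(W, Station 1) = (26−27)² + (16−2)² = 1 + 196 = 197
d²(W, Station 2) = (26−10)² + (16−22)² = 256 + 36 = 292
d²(W, Station 3) = (26−7)² + (16−13)² = 361 + 9 = 370
d²(W, Station 4) = (26−17)² + (16−22)² = 81 + 36 = 117
d²(W, Station 5) = (26−25)² + (16−3)² = 1 + 169 = 170
d²(W, Station 6) = (26−23)² + (16−12)² = 9 + 16 = 25
The smallest is to Station 6, so W lies in the Voronoi region of Station 6.

Station 6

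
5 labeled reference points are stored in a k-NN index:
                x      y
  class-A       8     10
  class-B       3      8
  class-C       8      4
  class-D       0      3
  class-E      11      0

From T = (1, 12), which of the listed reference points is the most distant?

Since √ is increasing, it suffices to compare squared distances:
d²(T, class-A) = (1−8)² + (12−10)² = 49 + 4 = 53
d²(T, class-B) = (1−3)² + (12−8)² = 4 + 16 = 20
d²(T, class-C) = (1−8)² + (12−4)² = 49 + 64 = 113
d²(T, class-D) = (1−0)² + (12−3)² = 1 + 81 = 82
d²(T, class-E) = (1−11)² + (12−0)² = 100 + 144 = 244
The largest is to class-E.

class-E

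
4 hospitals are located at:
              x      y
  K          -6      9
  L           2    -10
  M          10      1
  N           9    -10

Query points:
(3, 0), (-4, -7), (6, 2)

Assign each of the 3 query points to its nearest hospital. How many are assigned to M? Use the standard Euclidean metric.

(3, 0) — d² to each: K:162, L:101, M:50, N:136 → nearest is M
(-4, -7) — d² to each: K:260, L:45, M:260, N:178 → nearest is L
(6, 2) — d² to each: K:193, L:160, M:17, N:153 → nearest is M
2 of the 3 points have M as nearest.

2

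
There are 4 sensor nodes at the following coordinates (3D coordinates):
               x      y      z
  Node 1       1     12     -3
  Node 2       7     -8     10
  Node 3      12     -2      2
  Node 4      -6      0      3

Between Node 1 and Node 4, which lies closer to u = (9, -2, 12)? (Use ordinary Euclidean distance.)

Compare squared distances:
d²(u, Node 1) = (9−1)² + (-2−12)² + (12−(-3))² = 64 + 196 + 225 = 485
d²(u, Node 4) = (9−(-6))² + (-2−0)² + (12−3)² = 225 + 4 + 81 = 310
485 > 310, so Node 4 is closer.

Node 4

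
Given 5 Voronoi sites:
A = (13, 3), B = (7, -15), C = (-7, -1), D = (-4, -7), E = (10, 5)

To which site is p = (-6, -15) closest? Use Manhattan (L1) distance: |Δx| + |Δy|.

d(p,A) = |-6−13| + |-15−3| = 19 + 18 = 37
d(p,B) = |-6−7| + |-15−(-15)| = 13 + 0 = 13
d(p,C) = |-6−(-7)| + |-15−(-1)| = 1 + 14 = 15
d(p,D) = |-6−(-4)| + |-15−(-7)| = 2 + 8 = 10
d(p,E) = |-6−10| + |-15−5| = 16 + 20 = 36
The smallest is to D, so p lies in the Voronoi region of D.

D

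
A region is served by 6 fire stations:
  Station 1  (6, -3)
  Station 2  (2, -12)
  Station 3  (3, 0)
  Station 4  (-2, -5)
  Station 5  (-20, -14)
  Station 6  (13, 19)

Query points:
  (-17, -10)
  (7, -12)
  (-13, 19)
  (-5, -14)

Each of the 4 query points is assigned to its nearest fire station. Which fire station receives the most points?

(-17, -10) — d² to each: Station 1:578, Station 2:365, Station 3:500, Station 4:250, Station 5:25, Station 6:1741 → nearest is Station 5
(7, -12) — d² to each: Station 1:82, Station 2:25, Station 3:160, Station 4:130, Station 5:733, Station 6:997 → nearest is Station 2
(-13, 19) — d² to each: Station 1:845, Station 2:1186, Station 3:617, Station 4:697, Station 5:1138, Station 6:676 → nearest is Station 3
(-5, -14) — d² to each: Station 1:242, Station 2:53, Station 3:260, Station 4:90, Station 5:225, Station 6:1413 → nearest is Station 2
Tally — Station 2:2, Station 3:1, Station 5:1. Station 2 captures the most (2).

Station 2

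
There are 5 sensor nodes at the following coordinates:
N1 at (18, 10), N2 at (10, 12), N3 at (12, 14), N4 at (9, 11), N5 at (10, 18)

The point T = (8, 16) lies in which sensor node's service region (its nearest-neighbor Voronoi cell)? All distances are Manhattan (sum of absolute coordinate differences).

N5

d(T,N1) = |8−18| + |16−10| = 10 + 6 = 16
d(T,N2) = |8−10| + |16−12| = 2 + 4 = 6
d(T,N3) = |8−12| + |16−14| = 4 + 2 = 6
d(T,N4) = |8−9| + |16−11| = 1 + 5 = 6
d(T,N5) = |8−10| + |16−18| = 2 + 2 = 4
Minimum is at N5.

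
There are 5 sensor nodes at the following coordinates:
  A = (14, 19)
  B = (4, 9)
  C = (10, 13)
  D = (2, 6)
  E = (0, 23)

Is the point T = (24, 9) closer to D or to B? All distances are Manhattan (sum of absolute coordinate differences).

B

d(T,D) = |24−2| + |9−6| = 22 + 3 = 25
d(T,B) = |24−4| + |9−9| = 20 + 0 = 20
25 > 20, so B is closer.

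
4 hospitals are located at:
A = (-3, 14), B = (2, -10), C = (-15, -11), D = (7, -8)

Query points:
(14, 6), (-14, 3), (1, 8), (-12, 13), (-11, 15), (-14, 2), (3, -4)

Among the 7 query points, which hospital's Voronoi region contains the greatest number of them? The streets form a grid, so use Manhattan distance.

(14, 6) — d to each: A:25, B:28, C:46, D:21 → nearest is D
(-14, 3) — d to each: A:22, B:29, C:15, D:32 → nearest is C
(1, 8) — d to each: A:10, B:19, C:35, D:22 → nearest is A
(-12, 13) — d to each: A:10, B:37, C:27, D:40 → nearest is A
(-11, 15) — d to each: A:9, B:38, C:30, D:41 → nearest is A
(-14, 2) — d to each: A:23, B:28, C:14, D:31 → nearest is C
(3, -4) — d to each: A:24, B:7, C:25, D:8 → nearest is B
Tally — A:3, B:1, C:2, D:1. A captures the most (3).

A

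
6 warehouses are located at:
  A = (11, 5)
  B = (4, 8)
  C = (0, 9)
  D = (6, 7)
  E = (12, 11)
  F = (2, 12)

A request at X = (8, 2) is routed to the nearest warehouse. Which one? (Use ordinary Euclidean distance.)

A

Squared Euclidean distances:
|XA|² = (8−11)² + (2−5)² = 9 + 9 = 18
|XB|² = (8−4)² + (2−8)² = 16 + 36 = 52
|XC|² = (8−0)² + (2−9)² = 64 + 49 = 113
|XD|² = (8−6)² + (2−7)² = 4 + 25 = 29
|XE|² = (8−12)² + (2−11)² = 16 + 81 = 97
|XF|² = (8−2)² + (2−12)² = 36 + 100 = 136
The smallest is to A, so X lies in the Voronoi region of A.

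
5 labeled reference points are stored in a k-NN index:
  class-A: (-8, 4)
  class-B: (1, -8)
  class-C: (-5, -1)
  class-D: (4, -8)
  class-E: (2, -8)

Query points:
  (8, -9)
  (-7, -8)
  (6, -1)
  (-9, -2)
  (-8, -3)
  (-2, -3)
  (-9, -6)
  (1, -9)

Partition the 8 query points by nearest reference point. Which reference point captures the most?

class-C

(8, -9) — d² to each: class-A:425, class-B:50, class-C:233, class-D:17, class-E:37 → nearest is class-D
(-7, -8) — d² to each: class-A:145, class-B:64, class-C:53, class-D:121, class-E:81 → nearest is class-C
(6, -1) — d² to each: class-A:221, class-B:74, class-C:121, class-D:53, class-E:65 → nearest is class-D
(-9, -2) — d² to each: class-A:37, class-B:136, class-C:17, class-D:205, class-E:157 → nearest is class-C
(-8, -3) — d² to each: class-A:49, class-B:106, class-C:13, class-D:169, class-E:125 → nearest is class-C
(-2, -3) — d² to each: class-A:85, class-B:34, class-C:13, class-D:61, class-E:41 → nearest is class-C
(-9, -6) — d² to each: class-A:101, class-B:104, class-C:41, class-D:173, class-E:125 → nearest is class-C
(1, -9) — d² to each: class-A:250, class-B:1, class-C:100, class-D:10, class-E:2 → nearest is class-B
Tally — class-B:1, class-C:5, class-D:2. class-C captures the most (5).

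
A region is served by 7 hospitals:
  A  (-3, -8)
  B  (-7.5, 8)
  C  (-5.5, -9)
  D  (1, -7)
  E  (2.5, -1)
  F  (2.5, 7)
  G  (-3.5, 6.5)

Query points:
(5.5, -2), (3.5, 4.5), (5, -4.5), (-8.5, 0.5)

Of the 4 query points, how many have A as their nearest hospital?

0

(5.5, -2) — d² to each: A:108.25, B:269, C:170, D:45.25, E:10, F:90, G:153.25 → nearest is E
(3.5, 4.5) — d² to each: A:198.5, B:133.25, C:263.25, D:138.5, E:31.25, F:7.25, G:53 → nearest is F
(5, -4.5) — d² to each: A:76.25, B:312.5, C:130.5, D:22.25, E:18.5, F:138.5, G:193.25 → nearest is E
(-8.5, 0.5) — d² to each: A:102.5, B:57.25, C:99.25, D:146.5, E:123.25, F:163.25, G:61 → nearest is B
0 of the 4 points have A as nearest.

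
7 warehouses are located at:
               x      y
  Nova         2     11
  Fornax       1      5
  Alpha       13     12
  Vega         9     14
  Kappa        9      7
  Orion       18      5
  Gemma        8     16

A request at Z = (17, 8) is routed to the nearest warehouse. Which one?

Orion

Squared Euclidean distances:
d²(Z, Nova) = (17−2)² + (8−11)² = 225 + 9 = 234
d²(Z, Fornax) = (17−1)² + (8−5)² = 256 + 9 = 265
d²(Z, Alpha) = (17−13)² + (8−12)² = 16 + 16 = 32
d²(Z, Vega) = (17−9)² + (8−14)² = 64 + 36 = 100
d²(Z, Kappa) = (17−9)² + (8−7)² = 64 + 1 = 65
d²(Z, Orion) = (17−18)² + (8−5)² = 1 + 9 = 10
d²(Z, Gemma) = (17−8)² + (8−16)² = 81 + 64 = 145
Orion is nearest.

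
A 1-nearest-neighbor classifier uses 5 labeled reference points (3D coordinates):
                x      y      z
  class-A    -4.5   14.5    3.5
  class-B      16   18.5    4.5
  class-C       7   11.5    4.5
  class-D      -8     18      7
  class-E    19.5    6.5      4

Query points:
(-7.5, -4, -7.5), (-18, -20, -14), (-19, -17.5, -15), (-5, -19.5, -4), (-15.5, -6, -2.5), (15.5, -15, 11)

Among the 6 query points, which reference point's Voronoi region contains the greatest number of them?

(-7.5, -4, -7.5) — d² to each: class-A:472.25, class-B:1202.5, class-C:594.5, class-D:694.5, class-E:971.5 → nearest is class-A
(-18, -20, -14) — d² to each: class-A:1678.75, class-B:2980.5, class-C:1959.5, class-D:1985, class-E:2432.5 → nearest is class-A
(-19, -17.5, -15) — d² to each: class-A:1576.5, class-B:2901.25, class-C:1897.25, class-D:1865.25, class-E:2419.25 → nearest is class-A
(-5, -19.5, -4) — d² to each: class-A:1212.5, class-B:1957.25, class-C:1177.25, class-D:1536.25, class-E:1340.25 → nearest is class-C
(-15.5, -6, -2.5) — d² to each: class-A:577.25, class-B:1641.5, class-C:861.5, class-D:722.5, class-E:1423.5 → nearest is class-A
(15.5, -15, 11) — d² to each: class-A:1326.5, class-B:1164.75, class-C:816.75, class-D:1657.25, class-E:527.25 → nearest is class-E
Tally — class-A:4, class-C:1, class-E:1. class-A captures the most (4).

class-A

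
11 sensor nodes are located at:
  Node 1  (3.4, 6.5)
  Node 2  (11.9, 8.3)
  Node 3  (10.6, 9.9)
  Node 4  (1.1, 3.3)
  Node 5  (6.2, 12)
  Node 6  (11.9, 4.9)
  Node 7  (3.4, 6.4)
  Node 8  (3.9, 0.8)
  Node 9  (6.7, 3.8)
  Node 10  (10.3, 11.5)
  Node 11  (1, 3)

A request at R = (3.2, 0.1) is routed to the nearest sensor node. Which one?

Since √ is increasing, it suffices to compare squared distances:
d²(R, Node 1) = (3.2−3.4)² + (0.1−6.5)² = 0.04 + 40.96 = 41
d²(R, Node 2) = (3.2−11.9)² + (0.1−8.3)² = 75.69 + 67.24 = 142.93
d²(R, Node 3) = (3.2−10.6)² + (0.1−9.9)² = 54.76 + 96.04 = 150.8
d²(R, Node 4) = (3.2−1.1)² + (0.1−3.3)² = 4.41 + 10.24 = 14.65
d²(R, Node 5) = (3.2−6.2)² + (0.1−12)² = 9 + 141.61 = 150.61
d²(R, Node 6) = (3.2−11.9)² + (0.1−4.9)² = 75.69 + 23.04 = 98.73
d²(R, Node 7) = (3.2−3.4)² + (0.1−6.4)² = 0.04 + 39.69 = 39.73
d²(R, Node 8) = (3.2−3.9)² + (0.1−0.8)² = 0.49 + 0.49 = 0.98
d²(R, Node 9) = (3.2−6.7)² + (0.1−3.8)² = 12.25 + 13.69 = 25.94
d²(R, Node 10) = (3.2−10.3)² + (0.1−11.5)² = 50.41 + 129.96 = 180.37
d²(R, Node 11) = (3.2−1)² + (0.1−3)² = 4.84 + 8.41 = 13.25
Minimum is at Node 8.

Node 8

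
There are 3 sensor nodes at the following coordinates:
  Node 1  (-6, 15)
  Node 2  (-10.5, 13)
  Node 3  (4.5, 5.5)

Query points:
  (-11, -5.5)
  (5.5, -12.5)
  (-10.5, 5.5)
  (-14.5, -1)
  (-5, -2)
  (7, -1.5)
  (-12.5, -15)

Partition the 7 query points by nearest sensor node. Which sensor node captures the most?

(-11, -5.5) — d² to each: Node 1:445.25, Node 2:342.5, Node 3:361.25 → nearest is Node 2
(5.5, -12.5) — d² to each: Node 1:888.5, Node 2:906.25, Node 3:325 → nearest is Node 3
(-10.5, 5.5) — d² to each: Node 1:110.5, Node 2:56.25, Node 3:225 → nearest is Node 2
(-14.5, -1) — d² to each: Node 1:328.25, Node 2:212, Node 3:403.25 → nearest is Node 2
(-5, -2) — d² to each: Node 1:290, Node 2:255.25, Node 3:146.5 → nearest is Node 3
(7, -1.5) — d² to each: Node 1:441.25, Node 2:516.5, Node 3:55.25 → nearest is Node 3
(-12.5, -15) — d² to each: Node 1:942.25, Node 2:788, Node 3:709.25 → nearest is Node 3
Tally — Node 2:3, Node 3:4. Node 3 captures the most (4).

Node 3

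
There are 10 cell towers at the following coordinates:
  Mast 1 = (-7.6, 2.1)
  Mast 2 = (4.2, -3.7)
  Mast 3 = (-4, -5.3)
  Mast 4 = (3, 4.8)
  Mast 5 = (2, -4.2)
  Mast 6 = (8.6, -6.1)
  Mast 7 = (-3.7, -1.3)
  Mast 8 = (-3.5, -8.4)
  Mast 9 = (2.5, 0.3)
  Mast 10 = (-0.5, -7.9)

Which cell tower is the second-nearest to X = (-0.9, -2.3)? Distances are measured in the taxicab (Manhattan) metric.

d(X, Mast 1) = |-0.9−(-7.6)| + |-2.3−2.1| = 6.7 + 4.4 = 11.1
d(X, Mast 2) = |-0.9−4.2| + |-2.3−(-3.7)| = 5.1 + 1.4 = 6.5
d(X, Mast 3) = |-0.9−(-4)| + |-2.3−(-5.3)| = 3.1 + 3 = 6.1
d(X, Mast 4) = |-0.9−3| + |-2.3−4.8| = 3.9 + 7.1 = 11
d(X, Mast 5) = |-0.9−2| + |-2.3−(-4.2)| = 2.9 + 1.9 = 4.8
d(X, Mast 6) = |-0.9−8.6| + |-2.3−(-6.1)| = 9.5 + 3.8 = 13.3
d(X, Mast 7) = |-0.9−(-3.7)| + |-2.3−(-1.3)| = 2.8 + 1 = 3.8
d(X, Mast 8) = |-0.9−(-3.5)| + |-2.3−(-8.4)| = 2.6 + 6.1 = 8.7
d(X, Mast 9) = |-0.9−2.5| + |-2.3−0.3| = 3.4 + 2.6 = 6
d(X, Mast 10) = |-0.9−(-0.5)| + |-2.3−(-7.9)| = 0.4 + 5.6 = 6
Sorted ascending: Mast 7, Mast 5, Mast 9, … — the second-nearest is Mast 5.

Mast 5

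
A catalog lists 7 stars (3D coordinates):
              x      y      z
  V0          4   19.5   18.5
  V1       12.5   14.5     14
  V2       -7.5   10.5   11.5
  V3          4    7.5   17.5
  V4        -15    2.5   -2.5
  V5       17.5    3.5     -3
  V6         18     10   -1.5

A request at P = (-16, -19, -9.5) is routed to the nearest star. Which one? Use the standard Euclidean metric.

Squared Euclidean distances:
|PV0|² = (-16−4)² + (-19−19.5)² + (-9.5−18.5)² = 400 + 1482.25 + 784 = 2666.25
|PV1|² = (-16−12.5)² + (-19−14.5)² + (-9.5−14)² = 812.25 + 1122.25 + 552.25 = 2486.75
|PV2|² = (-16−(-7.5))² + (-19−10.5)² + (-9.5−11.5)² = 72.25 + 870.25 + 441 = 1383.5
|PV3|² = (-16−4)² + (-19−7.5)² + (-9.5−17.5)² = 400 + 702.25 + 729 = 1831.25
|PV4|² = (-16−(-15))² + (-19−2.5)² + (-9.5−(-2.5))² = 1 + 462.25 + 49 = 512.25
|PV5|² = (-16−17.5)² + (-19−3.5)² + (-9.5−(-3))² = 1122.25 + 506.25 + 42.25 = 1670.75
|PV6|² = (-16−18)² + (-19−10)² + (-9.5−(-1.5))² = 1156 + 841 + 64 = 2061
Minimum is at V4.

V4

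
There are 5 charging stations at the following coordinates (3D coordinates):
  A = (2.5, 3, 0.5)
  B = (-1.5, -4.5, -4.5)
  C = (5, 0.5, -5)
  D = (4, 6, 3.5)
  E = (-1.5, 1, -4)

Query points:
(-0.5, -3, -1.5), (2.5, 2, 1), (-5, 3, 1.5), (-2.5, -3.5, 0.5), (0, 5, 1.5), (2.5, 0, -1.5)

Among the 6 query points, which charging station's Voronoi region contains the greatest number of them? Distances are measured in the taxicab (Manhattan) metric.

(-0.5, -3, -1.5) — d to each: A:11, B:5.5, C:12.5, D:18.5, E:7.5 → nearest is B
(2.5, 2, 1) — d to each: A:1.5, B:16, C:10, D:8, E:10 → nearest is A
(-5, 3, 1.5) — d to each: A:8.5, B:17, C:19, D:14, E:11 → nearest is A
(-2.5, -3.5, 0.5) — d to each: A:11.5, B:7, C:17, D:19, E:10 → nearest is B
(0, 5, 1.5) — d to each: A:5.5, B:17, C:16, D:7, E:11 → nearest is A
(2.5, 0, -1.5) — d to each: A:5, B:11.5, C:6.5, D:12.5, E:7.5 → nearest is A
Tally — A:4, B:2. A captures the most (4).

A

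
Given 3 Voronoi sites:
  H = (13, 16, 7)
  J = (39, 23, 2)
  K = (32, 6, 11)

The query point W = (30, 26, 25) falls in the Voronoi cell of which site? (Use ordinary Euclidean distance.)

K

Compare squared distances (the ordering matches that of the actual distances):
|WH|² = (30−13)² + (26−16)² + (25−7)² = 289 + 100 + 324 = 713
|WJ|² = (30−39)² + (26−23)² + (25−2)² = 81 + 9 + 529 = 619
|WK|² = (30−32)² + (26−6)² + (25−11)² = 4 + 400 + 196 = 600
Minimum is at K.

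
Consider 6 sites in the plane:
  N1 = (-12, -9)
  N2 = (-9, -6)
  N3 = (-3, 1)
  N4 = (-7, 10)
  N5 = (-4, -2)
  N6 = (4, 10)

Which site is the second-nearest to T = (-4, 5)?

N4

Compare squared distances (the ordering matches that of the actual distances):
|TN1|² = (-4−(-12))² + (5−(-9))² = 64 + 196 = 260
|TN2|² = (-4−(-9))² + (5−(-6))² = 25 + 121 = 146
|TN3|² = (-4−(-3))² + (5−1)² = 1 + 16 = 17
|TN4|² = (-4−(-7))² + (5−10)² = 9 + 25 = 34
|TN5|² = (-4−(-4))² + (5−(-2))² = 0 + 49 = 49
|TN6|² = (-4−4)² + (5−10)² = 64 + 25 = 89
Sorted ascending: N3, N4, N5, … — the second-nearest is N4.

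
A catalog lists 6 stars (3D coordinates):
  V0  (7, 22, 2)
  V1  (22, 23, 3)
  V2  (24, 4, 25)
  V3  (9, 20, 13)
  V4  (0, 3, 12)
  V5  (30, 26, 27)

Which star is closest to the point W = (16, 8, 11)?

V3

Squared Euclidean distances:
|WV0|² = (16−7)² + (8−22)² + (11−2)² = 81 + 196 + 81 = 358
|WV1|² = (16−22)² + (8−23)² + (11−3)² = 36 + 225 + 64 = 325
|WV2|² = (16−24)² + (8−4)² + (11−25)² = 64 + 16 + 196 = 276
|WV3|² = (16−9)² + (8−20)² + (11−13)² = 49 + 144 + 4 = 197
|WV4|² = (16−0)² + (8−3)² + (11−12)² = 256 + 25 + 1 = 282
|WV5|² = (16−30)² + (8−26)² + (11−27)² = 196 + 324 + 256 = 776
V3 is nearest.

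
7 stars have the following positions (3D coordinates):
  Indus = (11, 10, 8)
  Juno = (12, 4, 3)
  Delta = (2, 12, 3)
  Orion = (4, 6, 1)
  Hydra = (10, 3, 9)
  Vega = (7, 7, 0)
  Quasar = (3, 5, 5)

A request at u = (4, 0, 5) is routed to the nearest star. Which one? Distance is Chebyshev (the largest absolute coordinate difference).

Quasar

d(u, Indus) = max(7, 10, 3) = 10
d(u, Juno) = max(8, 4, 2) = 8
d(u, Delta) = max(2, 12, 2) = 12
d(u, Orion) = max(0, 6, 4) = 6
d(u, Hydra) = max(6, 3, 4) = 6
d(u, Vega) = max(3, 7, 5) = 7
d(u, Quasar) = max(1, 5, 0) = 5
Minimum is at Quasar.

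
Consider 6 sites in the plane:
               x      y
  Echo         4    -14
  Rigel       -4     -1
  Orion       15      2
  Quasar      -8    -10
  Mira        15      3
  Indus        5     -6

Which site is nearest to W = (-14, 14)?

Since √ is increasing, it suffices to compare squared distances:
d²(W, Echo) = (-14−4)² + (14−(-14))² = 324 + 784 = 1108
d²(W, Rigel) = (-14−(-4))² + (14−(-1))² = 100 + 225 = 325
d²(W, Orion) = (-14−15)² + (14−2)² = 841 + 144 = 985
d²(W, Quasar) = (-14−(-8))² + (14−(-10))² = 36 + 576 = 612
d²(W, Mira) = (-14−15)² + (14−3)² = 841 + 121 = 962
d²(W, Indus) = (-14−5)² + (14−(-6))² = 361 + 400 = 761
Rigel is nearest.

Rigel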